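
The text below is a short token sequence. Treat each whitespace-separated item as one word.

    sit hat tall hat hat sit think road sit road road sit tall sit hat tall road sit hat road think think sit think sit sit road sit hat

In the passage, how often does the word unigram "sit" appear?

10

Scanning the 29 tokens for "sit":
  position 1: sit
  position 6: sit
  position 9: sit
  position 12: sit
  position 14: sit
  position 18: sit
  position 23: sit
  position 25: sit
  position 26: sit
  position 28: sit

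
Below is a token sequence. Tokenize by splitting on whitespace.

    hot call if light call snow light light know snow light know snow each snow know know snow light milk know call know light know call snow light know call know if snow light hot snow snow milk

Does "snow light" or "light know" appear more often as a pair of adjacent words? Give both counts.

"snow light" (5 vs 4)

"snow light": 5 occurrences
"light know": 4 occurrences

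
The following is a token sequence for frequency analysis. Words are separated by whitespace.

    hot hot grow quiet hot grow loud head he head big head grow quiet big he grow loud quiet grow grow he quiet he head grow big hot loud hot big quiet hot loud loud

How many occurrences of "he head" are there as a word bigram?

2

Scanning the 34 overlapping bigram windows for "he head":
  position 9–10: he head
  position 24–25: he head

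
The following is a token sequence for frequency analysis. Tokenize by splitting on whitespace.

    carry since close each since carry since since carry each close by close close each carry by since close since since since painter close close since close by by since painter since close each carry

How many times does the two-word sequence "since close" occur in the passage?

4

Scanning the 34 overlapping bigram windows for "since close":
  position 2–3: since close
  position 18–19: since close
  position 26–27: since close
  position 32–33: since close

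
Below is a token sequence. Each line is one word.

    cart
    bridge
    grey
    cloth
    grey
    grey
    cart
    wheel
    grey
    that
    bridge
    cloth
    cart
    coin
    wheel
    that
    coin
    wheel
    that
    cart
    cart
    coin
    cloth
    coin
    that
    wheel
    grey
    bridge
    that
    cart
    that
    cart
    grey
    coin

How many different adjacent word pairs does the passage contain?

27

34 tokens → 33 bigram windows in total.
Repeated bigrams (each contributes count−1 duplicates):
  that cart: 3
  cart coin: 2
  coin wheel: 2
  wheel grey: 2
  wheel that: 2
6 duplicate windows → 33 − 6 = 27 distinct.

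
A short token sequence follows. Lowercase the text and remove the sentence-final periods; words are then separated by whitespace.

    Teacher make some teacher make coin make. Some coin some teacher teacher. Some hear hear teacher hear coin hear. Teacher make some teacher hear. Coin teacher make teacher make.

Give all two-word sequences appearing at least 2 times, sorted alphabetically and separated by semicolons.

Bigram counts meeting the condition (at least 2 times):
  hear coin: 2
  hear teacher: 2
  make some: 3
  some teacher: 3
  teacher hear: 2
  teacher make: 5

hear coin; hear teacher; make some; some teacher; teacher hear; teacher make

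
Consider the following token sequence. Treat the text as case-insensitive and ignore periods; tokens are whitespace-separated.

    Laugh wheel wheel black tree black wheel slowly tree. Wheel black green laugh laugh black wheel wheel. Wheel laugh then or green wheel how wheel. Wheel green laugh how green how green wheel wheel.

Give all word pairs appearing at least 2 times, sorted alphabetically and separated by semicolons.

Bigram counts meeting the condition (at least 2 times):
  black wheel: 2
  green laugh: 2
  green wheel: 2
  how green: 2
  wheel black: 2
  wheel wheel: 5

black wheel; green laugh; green wheel; how green; wheel black; wheel wheel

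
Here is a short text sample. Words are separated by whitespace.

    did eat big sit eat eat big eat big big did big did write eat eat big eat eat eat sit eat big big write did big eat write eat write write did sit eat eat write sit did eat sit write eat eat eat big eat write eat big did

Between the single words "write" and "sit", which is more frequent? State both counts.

"write" (8 vs 5)

"write": 8 occurrences
"sit": 5 occurrences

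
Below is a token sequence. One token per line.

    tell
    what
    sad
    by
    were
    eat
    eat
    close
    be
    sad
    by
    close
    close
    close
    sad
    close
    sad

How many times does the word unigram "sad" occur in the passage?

4

Scanning the 17 tokens for "sad":
  position 3: sad
  position 10: sad
  position 15: sad
  position 17: sad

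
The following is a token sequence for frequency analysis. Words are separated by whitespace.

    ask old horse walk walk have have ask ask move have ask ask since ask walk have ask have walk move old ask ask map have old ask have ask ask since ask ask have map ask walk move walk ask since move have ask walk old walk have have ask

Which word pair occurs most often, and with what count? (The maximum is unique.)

"have ask", 6 times

Bigram frequencies (highest first):
  have ask: 6
  ask ask: 5
  walk have: 3
  ask since: 3
  ask walk: 3
  ask have: 3
  … (22 more, each ≤ 2)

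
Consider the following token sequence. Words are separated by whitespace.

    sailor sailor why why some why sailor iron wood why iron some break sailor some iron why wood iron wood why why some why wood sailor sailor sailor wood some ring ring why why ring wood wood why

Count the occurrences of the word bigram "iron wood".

2

Scanning the 37 overlapping bigram windows for "iron wood":
  position 8–9: iron wood
  position 19–20: iron wood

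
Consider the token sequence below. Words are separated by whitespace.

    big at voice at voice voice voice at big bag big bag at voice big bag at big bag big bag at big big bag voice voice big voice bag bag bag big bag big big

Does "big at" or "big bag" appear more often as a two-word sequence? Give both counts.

"big bag" (7 vs 1)

"big at": 1 occurrence
"big bag": 7 occurrences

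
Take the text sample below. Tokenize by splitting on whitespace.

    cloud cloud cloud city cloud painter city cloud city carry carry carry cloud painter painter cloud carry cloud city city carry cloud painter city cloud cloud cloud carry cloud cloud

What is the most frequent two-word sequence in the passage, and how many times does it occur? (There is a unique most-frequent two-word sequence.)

"cloud cloud", 5 times

Bigram frequencies (highest first):
  cloud cloud: 5
  carry cloud: 4
  cloud city: 3
  city cloud: 3
  cloud painter: 3
  painter city: 2
  … (6 more, each ≤ 2)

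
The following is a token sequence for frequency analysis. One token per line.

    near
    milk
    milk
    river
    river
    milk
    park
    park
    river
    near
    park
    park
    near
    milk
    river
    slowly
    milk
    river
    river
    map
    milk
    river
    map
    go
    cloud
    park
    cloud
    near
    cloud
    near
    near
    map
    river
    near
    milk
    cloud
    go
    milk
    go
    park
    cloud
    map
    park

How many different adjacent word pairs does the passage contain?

43 tokens → 42 bigram windows in total.
Repeated bigrams (each contributes count−1 duplicates):
  milk river: 4
  near milk: 3
  cloud near: 2
  park cloud: 2
  park park: 2
  river map: 2
  river near: 2
  river river: 2
11 duplicate windows → 42 − 11 = 31 distinct.

31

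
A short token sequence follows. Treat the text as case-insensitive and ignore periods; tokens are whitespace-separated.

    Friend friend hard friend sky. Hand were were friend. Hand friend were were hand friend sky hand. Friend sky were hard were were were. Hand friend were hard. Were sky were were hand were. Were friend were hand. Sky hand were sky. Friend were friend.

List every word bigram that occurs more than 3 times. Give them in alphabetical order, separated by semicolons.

Bigram counts meeting the condition (more than 3 times):
  friend were: 4
  hand friend: 4
  were hand: 4
  were were: 6

friend were; hand friend; were hand; were were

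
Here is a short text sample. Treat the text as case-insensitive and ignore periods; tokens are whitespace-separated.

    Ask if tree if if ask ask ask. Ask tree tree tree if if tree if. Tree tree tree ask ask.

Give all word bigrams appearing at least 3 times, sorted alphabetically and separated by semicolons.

Bigram counts meeting the condition (at least 3 times):
  ask ask: 4
  if tree: 3
  tree if: 3
  tree tree: 4

ask ask; if tree; tree if; tree tree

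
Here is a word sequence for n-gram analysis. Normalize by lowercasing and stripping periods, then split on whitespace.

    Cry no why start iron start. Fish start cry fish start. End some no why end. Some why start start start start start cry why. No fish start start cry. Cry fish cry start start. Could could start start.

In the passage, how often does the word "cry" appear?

Scanning the 39 tokens for "cry":
  position 1: cry
  position 9: cry
  position 24: cry
  position 30: cry
  position 31: cry
  position 33: cry

6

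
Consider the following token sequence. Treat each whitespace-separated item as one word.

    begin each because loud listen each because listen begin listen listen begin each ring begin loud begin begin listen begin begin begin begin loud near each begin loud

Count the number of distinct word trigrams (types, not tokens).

25

28 tokens → 26 trigram windows in total.
Repeated trigrams (each contributes count−1 duplicates):
  begin begin begin: 2
1 duplicate windows → 26 − 1 = 25 distinct.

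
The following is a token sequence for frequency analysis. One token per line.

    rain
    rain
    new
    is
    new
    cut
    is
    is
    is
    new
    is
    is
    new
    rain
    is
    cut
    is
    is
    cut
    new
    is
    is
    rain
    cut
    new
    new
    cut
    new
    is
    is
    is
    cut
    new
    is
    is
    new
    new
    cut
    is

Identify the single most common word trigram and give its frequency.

Trigram frequencies (highest first):
  new is is: 4
  is is new: 3
  cut new is: 3
  new cut is: 2
  cut is is: 2
  is is is: 2
  … (18 more, each ≤ 2)

"new is is", 4 times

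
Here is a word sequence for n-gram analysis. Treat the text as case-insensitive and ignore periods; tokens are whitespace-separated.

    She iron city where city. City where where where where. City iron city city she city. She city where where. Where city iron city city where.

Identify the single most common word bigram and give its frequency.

"where where", 5 times

Bigram frequencies (highest first):
  where where: 5
  city where: 4
  iron city: 3
  where city: 3
  city city: 3
  city iron: 2
  … (3 more, each ≤ 2)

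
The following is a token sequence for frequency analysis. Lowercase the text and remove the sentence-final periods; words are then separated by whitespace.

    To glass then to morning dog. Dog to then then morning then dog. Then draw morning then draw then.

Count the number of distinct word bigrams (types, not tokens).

19 tokens → 18 bigram windows in total.
Repeated bigrams (each contributes count−1 duplicates):
  morning then: 2
  then draw: 2
2 duplicate windows → 18 − 2 = 16 distinct.

16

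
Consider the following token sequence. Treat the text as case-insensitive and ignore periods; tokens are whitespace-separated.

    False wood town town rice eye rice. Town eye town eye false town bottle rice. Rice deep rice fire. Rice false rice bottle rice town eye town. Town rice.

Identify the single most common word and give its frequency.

Unigram frequencies (highest first):
  rice: 9
  town: 8
  eye: 4
  false: 3
  bottle: 2
  wood: 1
  … (2 more, each ≤ 1)

"rice", 9 times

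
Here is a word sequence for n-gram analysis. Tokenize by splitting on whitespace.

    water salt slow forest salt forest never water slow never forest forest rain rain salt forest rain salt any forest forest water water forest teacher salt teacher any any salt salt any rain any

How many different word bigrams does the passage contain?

34 tokens → 33 bigram windows in total.
Repeated bigrams (each contributes count−1 duplicates):
  forest forest: 2
  forest rain: 2
  rain salt: 2
  salt any: 2
  salt forest: 2
5 duplicate windows → 33 − 5 = 28 distinct.

28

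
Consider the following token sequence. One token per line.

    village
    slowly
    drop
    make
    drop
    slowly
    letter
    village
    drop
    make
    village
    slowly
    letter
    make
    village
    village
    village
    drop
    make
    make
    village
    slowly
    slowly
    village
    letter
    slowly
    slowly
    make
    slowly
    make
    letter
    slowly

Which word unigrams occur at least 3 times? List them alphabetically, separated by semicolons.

Unigram counts meeting the condition (at least 3 times):
  drop: 4
  letter: 4
  make: 7
  slowly: 9
  village: 8

drop; letter; make; slowly; village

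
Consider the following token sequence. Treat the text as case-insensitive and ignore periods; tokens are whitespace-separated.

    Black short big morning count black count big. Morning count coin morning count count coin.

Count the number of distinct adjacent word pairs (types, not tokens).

15 tokens → 14 bigram windows in total.
Repeated bigrams (each contributes count−1 duplicates):
  morning count: 3
  big morning: 2
  count coin: 2
4 duplicate windows → 14 − 4 = 10 distinct.

10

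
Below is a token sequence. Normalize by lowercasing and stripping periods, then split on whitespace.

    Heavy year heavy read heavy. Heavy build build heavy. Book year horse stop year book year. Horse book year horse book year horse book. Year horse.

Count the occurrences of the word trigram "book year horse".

5

Scanning the 24 overlapping trigram windows for "book year horse":
  position 10–12: book year horse
  position 15–17: book year horse
  position 18–20: book year horse
  position 21–23: book year horse
  position 24–26: book year horse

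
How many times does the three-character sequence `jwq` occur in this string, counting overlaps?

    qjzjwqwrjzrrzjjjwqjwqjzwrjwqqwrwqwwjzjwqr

5

Sliding a length-3 window over the 41 characters (39 positions):
  position 4–6: jwq
  position 16–18: jwq
  position 19–21: jwq
  position 26–28: jwq
  position 38–40: jwq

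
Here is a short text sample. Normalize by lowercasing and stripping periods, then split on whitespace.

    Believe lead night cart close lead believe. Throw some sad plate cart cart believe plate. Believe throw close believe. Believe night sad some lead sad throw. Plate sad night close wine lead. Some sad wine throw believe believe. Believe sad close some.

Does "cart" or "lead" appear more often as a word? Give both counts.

"cart": 3 occurrences
"lead": 4 occurrences

"lead" (4 vs 3)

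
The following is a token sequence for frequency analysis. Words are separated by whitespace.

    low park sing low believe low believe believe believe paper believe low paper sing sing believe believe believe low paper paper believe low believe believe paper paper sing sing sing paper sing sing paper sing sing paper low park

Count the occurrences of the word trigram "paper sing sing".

4

Scanning the 37 overlapping trigram windows for "paper sing sing":
  position 13–15: paper sing sing
  position 27–29: paper sing sing
  position 31–33: paper sing sing
  position 34–36: paper sing sing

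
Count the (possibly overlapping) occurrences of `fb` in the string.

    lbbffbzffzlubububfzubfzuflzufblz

Sliding a length-2 window over the 32 characters (31 positions):
  position 5–6: fb
  position 29–30: fb

2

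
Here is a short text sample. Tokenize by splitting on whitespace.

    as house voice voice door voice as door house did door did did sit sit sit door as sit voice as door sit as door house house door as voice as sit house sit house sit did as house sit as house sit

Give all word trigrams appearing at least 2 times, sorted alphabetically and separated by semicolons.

Trigram counts meeting the condition (at least 2 times):
  as door house: 2
  as house sit: 2
  sit house sit: 2
  voice as door: 2

as door house; as house sit; sit house sit; voice as door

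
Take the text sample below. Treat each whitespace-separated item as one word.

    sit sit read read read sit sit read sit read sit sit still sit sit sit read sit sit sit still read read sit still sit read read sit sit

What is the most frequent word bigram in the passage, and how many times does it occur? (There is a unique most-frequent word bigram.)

"sit sit", 8 times

Bigram frequencies (highest first):
  sit sit: 8
  read sit: 6
  sit read: 5
  read read: 4
  sit still: 3
  still sit: 2
  … (1 more, each ≤ 1)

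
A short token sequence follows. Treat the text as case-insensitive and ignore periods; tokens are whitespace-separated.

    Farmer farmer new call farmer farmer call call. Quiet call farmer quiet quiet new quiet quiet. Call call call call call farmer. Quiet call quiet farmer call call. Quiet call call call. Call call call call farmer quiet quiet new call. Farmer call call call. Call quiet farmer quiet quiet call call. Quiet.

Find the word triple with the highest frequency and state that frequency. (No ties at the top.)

Trigram frequencies (highest first):
  call call call: 10
  call call quiet: 4
  farmer call call: 3
  call farmer quiet: 3
  farmer quiet quiet: 3
  quiet call call: 3
  … (19 more, each ≤ 2)

"call call call", 10 times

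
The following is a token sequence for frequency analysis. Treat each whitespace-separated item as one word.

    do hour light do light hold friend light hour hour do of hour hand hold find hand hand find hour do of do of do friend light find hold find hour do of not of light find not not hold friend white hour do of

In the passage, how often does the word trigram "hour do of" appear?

Scanning the 43 overlapping trigram windows for "hour do of":
  position 10–12: hour do of
  position 20–22: hour do of
  position 31–33: hour do of
  position 43–45: hour do of

4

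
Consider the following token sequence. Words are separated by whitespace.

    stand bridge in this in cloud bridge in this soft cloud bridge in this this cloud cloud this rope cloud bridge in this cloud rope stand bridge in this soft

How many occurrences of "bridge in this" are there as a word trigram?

5

Scanning the 28 overlapping trigram windows for "bridge in this":
  position 2–4: bridge in this
  position 7–9: bridge in this
  position 12–14: bridge in this
  position 21–23: bridge in this
  position 27–29: bridge in this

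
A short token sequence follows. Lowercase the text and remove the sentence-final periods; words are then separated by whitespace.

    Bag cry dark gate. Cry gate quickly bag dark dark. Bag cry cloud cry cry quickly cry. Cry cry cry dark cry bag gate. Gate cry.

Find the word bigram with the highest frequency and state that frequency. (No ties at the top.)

"cry cry", 4 times

Bigram frequencies (highest first):
  cry cry: 4
  bag cry: 2
  cry dark: 2
  gate cry: 2
  dark gate: 1
  cry gate: 1
  … (13 more, each ≤ 1)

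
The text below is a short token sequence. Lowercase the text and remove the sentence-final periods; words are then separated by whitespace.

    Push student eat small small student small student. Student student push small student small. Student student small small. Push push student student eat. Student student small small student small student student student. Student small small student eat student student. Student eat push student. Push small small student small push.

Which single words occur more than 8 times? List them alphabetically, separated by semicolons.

small; student

Unigram counts meeting the condition (more than 8 times):
  small: 15
  student: 23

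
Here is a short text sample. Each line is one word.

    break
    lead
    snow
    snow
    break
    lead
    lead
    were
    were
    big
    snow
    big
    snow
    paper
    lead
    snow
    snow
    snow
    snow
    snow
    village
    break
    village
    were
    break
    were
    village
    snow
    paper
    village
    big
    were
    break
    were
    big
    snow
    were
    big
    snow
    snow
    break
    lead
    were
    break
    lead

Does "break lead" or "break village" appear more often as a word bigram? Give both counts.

"break lead": 4 occurrences
"break village": 1 occurrence

"break lead" (4 vs 1)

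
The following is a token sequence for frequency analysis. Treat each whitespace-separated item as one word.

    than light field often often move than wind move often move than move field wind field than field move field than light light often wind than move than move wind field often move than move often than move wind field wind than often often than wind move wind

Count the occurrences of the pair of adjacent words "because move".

0

Scanning the 47 overlapping bigram windows for "because move":
  (none found)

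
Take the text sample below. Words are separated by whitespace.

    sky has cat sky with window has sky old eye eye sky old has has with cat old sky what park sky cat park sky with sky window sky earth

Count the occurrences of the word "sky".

9

Scanning the 30 tokens for "sky":
  position 1: sky
  position 4: sky
  position 8: sky
  position 12: sky
  position 19: sky
  position 22: sky
  position 25: sky
  position 27: sky
  position 29: sky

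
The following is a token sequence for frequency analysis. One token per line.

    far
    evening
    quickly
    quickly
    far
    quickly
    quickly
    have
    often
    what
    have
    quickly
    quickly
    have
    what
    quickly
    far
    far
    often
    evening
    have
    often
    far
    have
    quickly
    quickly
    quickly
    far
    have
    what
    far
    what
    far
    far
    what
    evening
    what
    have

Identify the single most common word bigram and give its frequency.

Bigram frequencies (highest first):
  quickly quickly: 5
  quickly far: 3
  quickly have: 2
  have often: 2
  what have: 2
  have quickly: 2
  … (16 more, each ≤ 2)

"quickly quickly", 5 times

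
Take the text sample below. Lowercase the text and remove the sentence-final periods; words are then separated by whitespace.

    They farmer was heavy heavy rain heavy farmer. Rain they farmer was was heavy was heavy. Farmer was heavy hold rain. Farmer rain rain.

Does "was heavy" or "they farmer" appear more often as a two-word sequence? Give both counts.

"was heavy" (4 vs 2)

"was heavy": 4 occurrences
"they farmer": 2 occurrences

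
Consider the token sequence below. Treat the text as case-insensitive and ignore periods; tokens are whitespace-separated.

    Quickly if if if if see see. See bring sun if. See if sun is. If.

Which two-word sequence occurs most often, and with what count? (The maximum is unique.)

"if if", 3 times

Bigram frequencies (highest first):
  if if: 3
  if see: 2
  see see: 2
  quickly if: 1
  see bring: 1
  bring sun: 1
  … (5 more, each ≤ 1)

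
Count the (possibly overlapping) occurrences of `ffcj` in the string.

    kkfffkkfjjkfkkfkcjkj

Sliding a length-4 window over the 20 characters (17 positions):
  (no match at any position)

0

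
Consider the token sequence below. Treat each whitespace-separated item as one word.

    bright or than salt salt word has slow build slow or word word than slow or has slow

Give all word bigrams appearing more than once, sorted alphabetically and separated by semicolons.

Bigram counts meeting the condition (more than once):
  has slow: 2
  slow or: 2

has slow; slow or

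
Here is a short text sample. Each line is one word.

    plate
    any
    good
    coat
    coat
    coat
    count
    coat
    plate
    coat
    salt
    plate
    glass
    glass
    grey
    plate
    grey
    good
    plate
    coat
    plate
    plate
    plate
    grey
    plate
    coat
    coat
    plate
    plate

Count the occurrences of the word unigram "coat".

8

Scanning the 29 tokens for "coat":
  position 4: coat
  position 5: coat
  position 6: coat
  position 8: coat
  position 10: coat
  position 20: coat
  position 26: coat
  position 27: coat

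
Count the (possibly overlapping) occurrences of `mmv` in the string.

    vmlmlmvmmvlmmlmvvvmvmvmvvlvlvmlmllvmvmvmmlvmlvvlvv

1

Sliding a length-3 window over the 50 characters (48 positions):
  position 8–10: mmv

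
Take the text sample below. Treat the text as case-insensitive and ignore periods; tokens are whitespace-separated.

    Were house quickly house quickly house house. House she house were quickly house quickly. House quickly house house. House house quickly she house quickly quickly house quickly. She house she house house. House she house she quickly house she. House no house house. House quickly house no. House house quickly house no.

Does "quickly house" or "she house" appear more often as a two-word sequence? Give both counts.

"quickly house" (9 vs 6)

"quickly house": 9 occurrences
"she house": 6 occurrences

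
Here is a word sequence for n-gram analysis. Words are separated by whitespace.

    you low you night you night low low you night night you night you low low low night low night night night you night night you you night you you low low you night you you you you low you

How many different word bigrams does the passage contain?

9

40 tokens → 39 bigram windows in total.
Repeated bigrams (each contributes count−1 duplicates):
  night you: 7
  you night: 7
  you you: 5
  low low: 4
  low you: 4
  night night: 4
  you low: 4
  low night: 2
  … (1 more repeated)
30 duplicate windows → 39 − 30 = 9 distinct.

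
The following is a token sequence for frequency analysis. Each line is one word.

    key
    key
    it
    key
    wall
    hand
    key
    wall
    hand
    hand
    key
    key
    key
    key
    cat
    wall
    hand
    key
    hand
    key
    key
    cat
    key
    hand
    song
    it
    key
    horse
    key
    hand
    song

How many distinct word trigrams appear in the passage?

23

31 tokens → 29 trigram windows in total.
Repeated trigrams (each contributes count−1 duplicates):
  hand key key: 2
  key hand song: 2
  key key cat: 2
  key key key: 2
  key wall hand: 2
  wall hand key: 2
6 duplicate windows → 29 − 6 = 23 distinct.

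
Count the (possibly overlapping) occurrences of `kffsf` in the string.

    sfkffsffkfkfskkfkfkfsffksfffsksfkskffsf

2

Sliding a length-5 window over the 39 characters (35 positions):
  position 3–7: kffsf
  position 35–39: kffsf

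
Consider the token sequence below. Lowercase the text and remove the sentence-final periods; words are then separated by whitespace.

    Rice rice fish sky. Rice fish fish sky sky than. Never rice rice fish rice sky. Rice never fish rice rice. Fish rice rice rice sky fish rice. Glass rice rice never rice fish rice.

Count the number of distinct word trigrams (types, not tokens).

28

35 tokens → 33 trigram windows in total.
Repeated trigrams (each contributes count−1 duplicates):
  rice fish rice: 3
  rice rice fish: 3
  fish rice rice: 2
5 duplicate windows → 33 − 5 = 28 distinct.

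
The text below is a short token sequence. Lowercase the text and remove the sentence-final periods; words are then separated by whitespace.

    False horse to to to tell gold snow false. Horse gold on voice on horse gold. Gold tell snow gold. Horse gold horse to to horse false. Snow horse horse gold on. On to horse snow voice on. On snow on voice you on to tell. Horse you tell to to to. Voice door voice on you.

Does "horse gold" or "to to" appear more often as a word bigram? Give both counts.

"horse gold": 4 occurrences
"to to": 5 occurrences

"to to" (5 vs 4)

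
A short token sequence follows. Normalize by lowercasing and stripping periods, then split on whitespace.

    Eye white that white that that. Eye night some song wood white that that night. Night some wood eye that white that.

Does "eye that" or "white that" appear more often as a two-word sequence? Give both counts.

"white that" (4 vs 1)

"eye that": 1 occurrence
"white that": 4 occurrences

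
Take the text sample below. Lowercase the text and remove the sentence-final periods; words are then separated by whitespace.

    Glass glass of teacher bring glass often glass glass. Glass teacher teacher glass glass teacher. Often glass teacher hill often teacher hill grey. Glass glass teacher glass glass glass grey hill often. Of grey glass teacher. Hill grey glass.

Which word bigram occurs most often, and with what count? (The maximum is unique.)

Bigram frequencies (highest first):
  glass glass: 7
  glass teacher: 5
  teacher hill: 3
  grey glass: 3
  often glass: 2
  teacher glass: 2
  … (14 more, each ≤ 2)

"glass glass", 7 times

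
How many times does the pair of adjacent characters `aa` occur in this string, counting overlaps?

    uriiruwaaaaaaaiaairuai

7

Sliding a length-2 window over the 22 characters (21 positions):
  position 8–9: aa
  position 9–10: aa
  position 10–11: aa
  position 11–12: aa
  position 12–13: aa
  position 13–14: aa
  position 16–17: aa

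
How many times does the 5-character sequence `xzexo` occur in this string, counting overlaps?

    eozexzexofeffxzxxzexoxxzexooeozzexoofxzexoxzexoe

Sliding a length-5 window over the 48 characters (44 positions):
  position 5–9: xzexo
  position 17–21: xzexo
  position 23–27: xzexo
  position 38–42: xzexo
  position 43–47: xzexo

5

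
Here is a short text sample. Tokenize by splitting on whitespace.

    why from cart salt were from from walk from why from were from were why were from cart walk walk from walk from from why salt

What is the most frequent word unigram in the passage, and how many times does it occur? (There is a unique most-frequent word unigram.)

Unigram frequencies (highest first):
  from: 10
  why: 4
  were: 4
  walk: 4
  cart: 2
  salt: 2

"from", 10 times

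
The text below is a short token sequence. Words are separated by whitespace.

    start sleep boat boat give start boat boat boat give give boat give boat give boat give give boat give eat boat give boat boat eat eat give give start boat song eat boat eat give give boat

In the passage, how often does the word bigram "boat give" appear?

Scanning the 37 overlapping bigram windows for "boat give":
  position 4–5: boat give
  position 9–10: boat give
  position 12–13: boat give
  position 14–15: boat give
  position 16–17: boat give
  position 19–20: boat give
  position 22–23: boat give

7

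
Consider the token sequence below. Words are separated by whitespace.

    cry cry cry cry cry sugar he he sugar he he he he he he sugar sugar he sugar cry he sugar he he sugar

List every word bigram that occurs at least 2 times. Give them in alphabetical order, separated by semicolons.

cry cry; he he; he sugar; sugar he

Bigram counts meeting the condition (at least 2 times):
  cry cry: 4
  he he: 7
  he sugar: 5
  sugar he: 4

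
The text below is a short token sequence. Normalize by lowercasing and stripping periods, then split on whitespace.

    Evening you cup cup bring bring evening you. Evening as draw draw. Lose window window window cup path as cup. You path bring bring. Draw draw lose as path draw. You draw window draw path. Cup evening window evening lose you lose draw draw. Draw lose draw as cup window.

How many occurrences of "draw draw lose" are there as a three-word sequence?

3

Scanning the 48 overlapping trigram windows for "draw draw lose":
  position 11–13: draw draw lose
  position 25–27: draw draw lose
  position 44–46: draw draw lose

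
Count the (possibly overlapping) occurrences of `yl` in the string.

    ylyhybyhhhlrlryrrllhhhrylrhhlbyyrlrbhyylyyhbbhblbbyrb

3

Sliding a length-2 window over the 53 characters (52 positions):
  position 1–2: yl
  position 24–25: yl
  position 39–40: yl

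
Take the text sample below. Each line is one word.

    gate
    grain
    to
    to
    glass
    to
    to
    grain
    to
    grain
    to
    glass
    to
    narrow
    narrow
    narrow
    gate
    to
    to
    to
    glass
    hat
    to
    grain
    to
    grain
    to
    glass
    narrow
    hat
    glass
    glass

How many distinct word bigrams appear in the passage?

16

32 tokens → 31 bigram windows in total.
Repeated bigrams (each contributes count−1 duplicates):
  grain to: 5
  to glass: 4
  to grain: 4
  to to: 4
  glass to: 2
  narrow narrow: 2
15 duplicate windows → 31 − 15 = 16 distinct.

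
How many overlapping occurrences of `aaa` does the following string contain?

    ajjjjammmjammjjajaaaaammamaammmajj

Sliding a length-3 window over the 34 characters (32 positions):
  position 18–20: aaa
  position 19–21: aaa
  position 20–22: aaa

3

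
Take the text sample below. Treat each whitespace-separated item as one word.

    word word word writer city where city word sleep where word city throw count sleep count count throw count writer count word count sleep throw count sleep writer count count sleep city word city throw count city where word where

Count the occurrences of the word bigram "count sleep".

4

Scanning the 39 overlapping bigram windows for "count sleep":
  position 14–15: count sleep
  position 23–24: count sleep
  position 26–27: count sleep
  position 30–31: count sleep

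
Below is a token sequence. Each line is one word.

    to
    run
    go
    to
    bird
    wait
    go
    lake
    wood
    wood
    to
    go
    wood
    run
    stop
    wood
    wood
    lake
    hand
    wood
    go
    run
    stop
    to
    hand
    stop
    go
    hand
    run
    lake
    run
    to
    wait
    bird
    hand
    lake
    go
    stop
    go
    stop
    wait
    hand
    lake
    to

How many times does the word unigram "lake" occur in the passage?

Scanning the 44 tokens for "lake":
  position 8: lake
  position 18: lake
  position 30: lake
  position 36: lake
  position 43: lake

5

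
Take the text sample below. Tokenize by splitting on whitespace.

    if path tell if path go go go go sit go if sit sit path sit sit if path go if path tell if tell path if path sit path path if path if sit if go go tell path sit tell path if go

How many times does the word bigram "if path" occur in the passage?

6

Scanning the 44 overlapping bigram windows for "if path":
  position 1–2: if path
  position 4–5: if path
  position 18–19: if path
  position 21–22: if path
  position 27–28: if path
  position 32–33: if path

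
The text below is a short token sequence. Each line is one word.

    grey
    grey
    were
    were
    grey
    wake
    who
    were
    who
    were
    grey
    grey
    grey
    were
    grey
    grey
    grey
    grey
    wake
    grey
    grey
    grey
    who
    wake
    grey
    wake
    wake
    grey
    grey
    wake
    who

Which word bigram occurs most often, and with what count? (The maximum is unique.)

"grey grey", 9 times

Bigram frequencies (highest first):
  grey grey: 9
  grey wake: 4
  were grey: 3
  wake grey: 3
  grey were: 2
  wake who: 2
  … (6 more, each ≤ 2)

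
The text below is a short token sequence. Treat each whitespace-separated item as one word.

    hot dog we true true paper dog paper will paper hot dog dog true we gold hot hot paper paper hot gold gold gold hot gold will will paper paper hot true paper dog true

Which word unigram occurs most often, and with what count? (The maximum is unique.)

Unigram frequencies (highest first):
  paper: 8
  hot: 7
  dog: 5
  true: 5
  gold: 5
  will: 3
  … (1 more, each ≤ 2)

"paper", 8 times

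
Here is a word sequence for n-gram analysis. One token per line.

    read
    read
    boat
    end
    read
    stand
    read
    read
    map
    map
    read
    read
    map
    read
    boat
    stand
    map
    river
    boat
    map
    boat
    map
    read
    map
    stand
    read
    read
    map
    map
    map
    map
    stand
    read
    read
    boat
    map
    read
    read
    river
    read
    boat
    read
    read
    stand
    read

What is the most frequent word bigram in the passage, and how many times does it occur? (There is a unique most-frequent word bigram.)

"read read", 7 times

Bigram frequencies (highest first):
  read read: 7
  read boat: 4
  stand read: 4
  read map: 4
  map map: 4
  map read: 4
  … (13 more, each ≤ 3)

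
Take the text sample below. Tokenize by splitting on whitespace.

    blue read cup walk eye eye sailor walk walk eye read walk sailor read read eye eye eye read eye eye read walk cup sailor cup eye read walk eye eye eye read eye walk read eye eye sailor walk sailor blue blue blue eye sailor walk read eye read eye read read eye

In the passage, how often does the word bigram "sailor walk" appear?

3

Scanning the 53 overlapping bigram windows for "sailor walk":
  position 7–8: sailor walk
  position 39–40: sailor walk
  position 46–47: sailor walk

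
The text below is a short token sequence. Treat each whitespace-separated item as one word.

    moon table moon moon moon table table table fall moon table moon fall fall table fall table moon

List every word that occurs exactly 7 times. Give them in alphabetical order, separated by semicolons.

Unigram counts meeting the condition (exactly 7 times):
  moon: 7
  table: 7

moon; table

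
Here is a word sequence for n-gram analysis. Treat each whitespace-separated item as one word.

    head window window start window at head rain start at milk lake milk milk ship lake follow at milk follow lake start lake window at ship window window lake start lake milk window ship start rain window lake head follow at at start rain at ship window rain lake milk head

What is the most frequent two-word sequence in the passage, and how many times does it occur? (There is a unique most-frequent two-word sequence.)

"lake milk", 3 times

Bigram frequencies (highest first):
  lake milk: 3
  window window: 2
  window at: 2
  at milk: 2
  follow at: 2
  lake start: 2
  … (32 more, each ≤ 2)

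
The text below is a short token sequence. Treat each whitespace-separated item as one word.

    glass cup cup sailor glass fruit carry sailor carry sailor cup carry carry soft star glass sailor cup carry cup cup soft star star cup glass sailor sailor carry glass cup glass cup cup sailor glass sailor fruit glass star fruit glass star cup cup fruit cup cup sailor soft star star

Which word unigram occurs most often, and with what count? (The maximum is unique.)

Unigram frequencies (highest first):
  cup: 14
  glass: 9
  sailor: 9
  star: 7
  carry: 6
  fruit: 4
  … (1 more, each ≤ 3)

"cup", 14 times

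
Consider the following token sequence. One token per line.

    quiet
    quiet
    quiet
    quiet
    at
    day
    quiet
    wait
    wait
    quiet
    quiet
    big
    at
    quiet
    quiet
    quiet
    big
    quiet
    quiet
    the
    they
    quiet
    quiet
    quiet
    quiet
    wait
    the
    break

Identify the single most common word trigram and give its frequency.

Trigram frequencies (highest first):
  quiet quiet quiet: 5
  quiet quiet big: 2
  quiet quiet at: 1
  quiet at day: 1
  at day quiet: 1
  day quiet wait: 1
  … (15 more, each ≤ 1)

"quiet quiet quiet", 5 times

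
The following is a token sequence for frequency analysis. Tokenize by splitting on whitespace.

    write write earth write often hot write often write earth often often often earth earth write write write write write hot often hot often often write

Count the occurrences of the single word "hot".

Scanning the 26 tokens for "hot":
  position 6: hot
  position 21: hot
  position 23: hot

3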